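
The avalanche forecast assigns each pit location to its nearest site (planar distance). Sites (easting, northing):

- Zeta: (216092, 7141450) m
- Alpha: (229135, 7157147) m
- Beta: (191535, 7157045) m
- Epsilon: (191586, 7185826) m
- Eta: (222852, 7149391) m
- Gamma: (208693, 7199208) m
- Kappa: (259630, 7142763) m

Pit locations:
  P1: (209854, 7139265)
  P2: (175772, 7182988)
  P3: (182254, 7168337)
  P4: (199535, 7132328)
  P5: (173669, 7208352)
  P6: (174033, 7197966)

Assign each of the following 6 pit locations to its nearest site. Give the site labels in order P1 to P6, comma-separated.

Zeta, Epsilon, Beta, Zeta, Epsilon, Epsilon

P1 → Zeta (d²=43686869.00)
P2 → Epsilon (d²=258136840.00)
P3 → Beta (d²=213646225.00)
P4 → Zeta (d²=357345133.00)
P5 → Epsilon (d²=828439565.00)
P6 → Epsilon (d²=455487409.00)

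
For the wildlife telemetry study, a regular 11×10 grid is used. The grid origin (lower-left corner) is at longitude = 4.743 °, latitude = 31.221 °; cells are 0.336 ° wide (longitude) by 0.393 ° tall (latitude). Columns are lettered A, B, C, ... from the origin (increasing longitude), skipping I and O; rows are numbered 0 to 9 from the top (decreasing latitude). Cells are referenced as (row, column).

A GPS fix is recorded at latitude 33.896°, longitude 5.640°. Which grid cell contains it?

(3, C)

Column index: ⌊(5.640 − 4.743) / 0.336⌋ = ⌊2.670⌋ = 2 → column C
Row offset from origin: ⌊(33.896 − 31.221) / 0.393⌋ = ⌊6.807⌋ = 6 → row 3 (counted from top)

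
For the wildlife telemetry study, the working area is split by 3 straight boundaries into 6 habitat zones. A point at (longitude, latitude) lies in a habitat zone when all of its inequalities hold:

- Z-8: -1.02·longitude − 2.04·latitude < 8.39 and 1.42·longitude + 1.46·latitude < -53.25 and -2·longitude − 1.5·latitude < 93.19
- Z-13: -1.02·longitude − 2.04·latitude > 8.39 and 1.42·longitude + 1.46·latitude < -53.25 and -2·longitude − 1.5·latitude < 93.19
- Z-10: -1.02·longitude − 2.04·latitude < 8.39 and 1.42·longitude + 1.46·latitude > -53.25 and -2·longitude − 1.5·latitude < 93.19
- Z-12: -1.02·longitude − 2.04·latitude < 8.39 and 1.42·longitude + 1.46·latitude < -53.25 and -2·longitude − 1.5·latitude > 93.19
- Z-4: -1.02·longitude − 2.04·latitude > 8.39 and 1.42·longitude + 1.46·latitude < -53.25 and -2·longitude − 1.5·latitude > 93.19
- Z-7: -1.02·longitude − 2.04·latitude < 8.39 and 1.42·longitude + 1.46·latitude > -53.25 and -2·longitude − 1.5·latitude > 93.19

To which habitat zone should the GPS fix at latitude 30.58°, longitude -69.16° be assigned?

-1.02·-69.16 − 2.04·30.58 = 8.160, which is < 8.39
1.42·-69.16 + 1.46·30.58 = -53.560, which is < -53.25
-2·-69.16 − 1.5·30.58 = 92.450, which is < 93.19
This sign pattern matches Z-8.

Z-8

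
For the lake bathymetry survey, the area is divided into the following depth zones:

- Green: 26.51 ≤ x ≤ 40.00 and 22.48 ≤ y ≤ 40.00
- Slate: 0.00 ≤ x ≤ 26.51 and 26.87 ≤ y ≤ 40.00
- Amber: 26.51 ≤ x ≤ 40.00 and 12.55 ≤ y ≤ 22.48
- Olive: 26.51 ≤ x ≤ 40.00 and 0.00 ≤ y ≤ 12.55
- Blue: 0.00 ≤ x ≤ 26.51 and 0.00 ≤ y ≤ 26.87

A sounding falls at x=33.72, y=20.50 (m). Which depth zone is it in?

The point has x = 33.72 and y = 20.50.
Only Amber satisfies 26.51 ≤ x ≤ 40.00 and 12.55 ≤ y ≤ 22.48.

Amber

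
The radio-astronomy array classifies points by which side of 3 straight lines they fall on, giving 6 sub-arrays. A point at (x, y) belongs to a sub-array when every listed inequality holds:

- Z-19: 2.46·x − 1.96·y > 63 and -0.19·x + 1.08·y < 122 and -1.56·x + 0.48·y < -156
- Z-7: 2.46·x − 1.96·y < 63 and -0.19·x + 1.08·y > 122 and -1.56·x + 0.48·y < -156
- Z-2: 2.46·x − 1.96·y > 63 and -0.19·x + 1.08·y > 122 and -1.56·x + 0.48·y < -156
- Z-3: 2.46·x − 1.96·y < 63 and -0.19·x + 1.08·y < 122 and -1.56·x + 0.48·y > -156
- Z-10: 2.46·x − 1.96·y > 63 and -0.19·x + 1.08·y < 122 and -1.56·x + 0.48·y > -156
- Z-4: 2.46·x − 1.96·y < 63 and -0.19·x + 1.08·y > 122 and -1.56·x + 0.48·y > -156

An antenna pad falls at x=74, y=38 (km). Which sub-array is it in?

2.46·74 − 1.96·38 = 107.560, which is > 63
-0.19·74 + 1.08·38 = 26.980, which is < 122
-1.56·74 + 0.48·38 = -97.200, which is > -156
This sign pattern matches Z-10.

Z-10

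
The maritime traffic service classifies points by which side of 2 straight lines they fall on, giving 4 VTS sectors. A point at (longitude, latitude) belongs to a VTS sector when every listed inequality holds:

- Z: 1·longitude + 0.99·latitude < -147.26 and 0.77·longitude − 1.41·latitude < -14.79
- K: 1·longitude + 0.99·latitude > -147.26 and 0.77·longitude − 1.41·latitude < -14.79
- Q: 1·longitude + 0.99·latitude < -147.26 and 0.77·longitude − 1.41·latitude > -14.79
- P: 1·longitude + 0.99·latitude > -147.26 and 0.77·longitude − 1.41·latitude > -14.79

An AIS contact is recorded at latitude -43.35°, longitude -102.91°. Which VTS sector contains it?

1·-102.91 + 0.99·-43.35 = -145.827, which is > -147.26
0.77·-102.91 − 1.41·-43.35 = -18.117, which is < -14.79
This sign pattern matches K.

K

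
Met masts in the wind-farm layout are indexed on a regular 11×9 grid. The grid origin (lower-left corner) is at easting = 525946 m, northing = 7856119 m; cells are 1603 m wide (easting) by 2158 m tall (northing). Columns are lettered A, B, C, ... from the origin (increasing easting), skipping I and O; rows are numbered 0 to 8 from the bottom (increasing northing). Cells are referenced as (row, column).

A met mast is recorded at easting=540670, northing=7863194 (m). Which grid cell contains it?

(3, K)

Column index: ⌊(540670 − 525946) / 1603⌋ = ⌊9.185⌋ = 9 → column K
Row offset from origin: ⌊(7863194 − 7856119) / 2158⌋ = ⌊3.278⌋ = 3 → row 3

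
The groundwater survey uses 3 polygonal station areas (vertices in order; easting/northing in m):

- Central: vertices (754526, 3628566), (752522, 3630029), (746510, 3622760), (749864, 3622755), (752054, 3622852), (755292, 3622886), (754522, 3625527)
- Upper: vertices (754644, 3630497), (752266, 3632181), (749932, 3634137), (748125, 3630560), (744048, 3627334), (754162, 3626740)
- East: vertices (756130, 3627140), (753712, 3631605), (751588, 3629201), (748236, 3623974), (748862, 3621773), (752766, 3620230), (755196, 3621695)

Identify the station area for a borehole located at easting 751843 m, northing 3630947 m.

Cast a ray rightward from (751843, 3630947). For each polygon, the edges (by vertex number in listed order) whose endpoints lie on opposite sides of northing = 3630947, where each meets that height, and whether that is right or left of the point:
Central: no edge straddles that height → 0 crossings.
Upper: 1–2 at easting≈754008.5 (right), 3–4 at easting≈748320.5 (left) → 1 crossing.
East: 1–2 at easting≈754068.3 (right), 2–3 at easting≈753130.6 (right) → 2 crossings.
Only Upper has an odd count, so the point is inside Upper.

Upper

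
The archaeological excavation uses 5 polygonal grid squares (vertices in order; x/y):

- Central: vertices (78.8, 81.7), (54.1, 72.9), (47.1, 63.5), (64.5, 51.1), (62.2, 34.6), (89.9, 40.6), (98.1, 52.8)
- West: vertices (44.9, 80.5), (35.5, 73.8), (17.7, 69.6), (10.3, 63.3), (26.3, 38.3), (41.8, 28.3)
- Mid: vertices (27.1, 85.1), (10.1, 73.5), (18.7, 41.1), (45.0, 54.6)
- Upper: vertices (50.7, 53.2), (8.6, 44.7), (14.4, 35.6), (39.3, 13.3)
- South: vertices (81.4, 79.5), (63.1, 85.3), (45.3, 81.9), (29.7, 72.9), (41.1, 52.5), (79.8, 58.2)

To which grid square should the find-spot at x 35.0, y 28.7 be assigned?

Upper

Cast a ray rightward from (35.0, 28.7). For each polygon, the edges (by vertex number in listed order) whose endpoints lie on opposite sides of y = 28.7, where each meets that height, and whether that is right or left of the point:
Central: no edge straddles that height → 0 crossings.
West: 5–6 at x≈41.18 (right), 6–1 at x≈41.82 (right) → 2 crossings.
Mid: no edge straddles that height → 0 crossings.
Upper: 3–4 at x≈22.10 (left), 4–1 at x≈43.70 (right) → 1 crossing.
South: no edge straddles that height → 0 crossings.
Only Upper has an odd count, so the point is inside Upper.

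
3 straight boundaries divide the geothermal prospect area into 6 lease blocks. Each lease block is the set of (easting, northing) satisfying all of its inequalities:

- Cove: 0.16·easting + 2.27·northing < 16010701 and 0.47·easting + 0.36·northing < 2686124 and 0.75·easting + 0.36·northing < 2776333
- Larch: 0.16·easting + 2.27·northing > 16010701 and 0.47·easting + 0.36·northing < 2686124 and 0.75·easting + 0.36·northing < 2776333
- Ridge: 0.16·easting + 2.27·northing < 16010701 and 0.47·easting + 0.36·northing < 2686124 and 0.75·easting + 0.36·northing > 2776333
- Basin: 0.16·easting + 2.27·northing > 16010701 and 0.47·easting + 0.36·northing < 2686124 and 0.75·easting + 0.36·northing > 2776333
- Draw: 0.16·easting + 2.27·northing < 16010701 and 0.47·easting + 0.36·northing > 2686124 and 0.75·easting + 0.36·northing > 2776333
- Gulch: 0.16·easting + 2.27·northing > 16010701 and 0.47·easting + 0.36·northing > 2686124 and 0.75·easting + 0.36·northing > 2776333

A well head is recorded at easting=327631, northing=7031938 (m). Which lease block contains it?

0.16·327631 + 2.27·7031938 = 16014920.220, which is > 16010701
0.47·327631 + 0.36·7031938 = 2685484.250, which is < 2686124
0.75·327631 + 0.36·7031938 = 2777220.930, which is > 2776333
This sign pattern matches Basin.

Basin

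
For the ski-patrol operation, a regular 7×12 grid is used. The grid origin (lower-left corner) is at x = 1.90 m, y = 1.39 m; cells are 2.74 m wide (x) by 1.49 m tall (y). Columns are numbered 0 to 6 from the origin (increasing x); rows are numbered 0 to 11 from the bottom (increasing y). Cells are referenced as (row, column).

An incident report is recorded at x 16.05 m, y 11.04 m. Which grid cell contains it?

(6, 5)

Column index: ⌊(16.05 − 1.90) / 2.74⌋ = ⌊5.164⌋ = 5
Row offset from origin: ⌊(11.04 − 1.39) / 1.49⌋ = ⌊6.477⌋ = 6 → row 6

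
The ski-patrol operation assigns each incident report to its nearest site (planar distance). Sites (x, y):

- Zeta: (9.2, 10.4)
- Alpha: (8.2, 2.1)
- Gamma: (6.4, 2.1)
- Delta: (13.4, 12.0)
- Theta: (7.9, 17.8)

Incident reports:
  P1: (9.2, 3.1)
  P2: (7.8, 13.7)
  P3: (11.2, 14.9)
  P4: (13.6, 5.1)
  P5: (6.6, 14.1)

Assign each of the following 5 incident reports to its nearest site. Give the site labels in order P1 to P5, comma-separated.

P1 → Alpha (d²=2.00)
P2 → Zeta (d²=12.85)
P3 → Delta (d²=13.25)
P4 → Alpha (d²=38.16)
P5 → Theta (d²=15.38)

Alpha, Zeta, Delta, Alpha, Theta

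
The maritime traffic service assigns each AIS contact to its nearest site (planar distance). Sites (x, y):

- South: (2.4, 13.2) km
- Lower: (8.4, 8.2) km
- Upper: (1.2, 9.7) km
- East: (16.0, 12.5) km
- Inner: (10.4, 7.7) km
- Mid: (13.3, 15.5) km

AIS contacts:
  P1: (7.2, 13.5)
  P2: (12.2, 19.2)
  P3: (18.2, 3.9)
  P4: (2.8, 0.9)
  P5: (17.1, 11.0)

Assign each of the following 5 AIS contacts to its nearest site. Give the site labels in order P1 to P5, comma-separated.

South, Mid, Inner, Upper, East

P1 → South (d²=23.13)
P2 → Mid (d²=14.90)
P3 → Inner (d²=75.28)
P4 → Upper (d²=80.00)
P5 → East (d²=3.46)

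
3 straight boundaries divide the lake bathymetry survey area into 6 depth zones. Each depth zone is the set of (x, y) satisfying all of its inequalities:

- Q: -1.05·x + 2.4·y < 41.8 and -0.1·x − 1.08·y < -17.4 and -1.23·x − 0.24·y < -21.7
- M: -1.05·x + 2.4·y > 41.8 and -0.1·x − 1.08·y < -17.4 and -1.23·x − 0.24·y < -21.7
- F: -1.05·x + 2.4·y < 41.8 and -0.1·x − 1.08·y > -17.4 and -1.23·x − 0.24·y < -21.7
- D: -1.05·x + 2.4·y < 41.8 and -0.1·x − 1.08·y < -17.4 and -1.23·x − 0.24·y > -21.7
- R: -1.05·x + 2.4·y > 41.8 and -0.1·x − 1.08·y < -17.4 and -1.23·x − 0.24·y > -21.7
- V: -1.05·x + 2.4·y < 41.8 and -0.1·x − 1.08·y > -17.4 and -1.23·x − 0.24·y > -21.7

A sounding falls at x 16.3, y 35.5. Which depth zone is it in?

M

-1.05·16.3 + 2.4·35.5 = 68.085, which is > 41.8
-0.1·16.3 − 1.08·35.5 = -39.970, which is < -17.4
-1.23·16.3 − 0.24·35.5 = -28.569, which is < -21.7
This sign pattern matches M.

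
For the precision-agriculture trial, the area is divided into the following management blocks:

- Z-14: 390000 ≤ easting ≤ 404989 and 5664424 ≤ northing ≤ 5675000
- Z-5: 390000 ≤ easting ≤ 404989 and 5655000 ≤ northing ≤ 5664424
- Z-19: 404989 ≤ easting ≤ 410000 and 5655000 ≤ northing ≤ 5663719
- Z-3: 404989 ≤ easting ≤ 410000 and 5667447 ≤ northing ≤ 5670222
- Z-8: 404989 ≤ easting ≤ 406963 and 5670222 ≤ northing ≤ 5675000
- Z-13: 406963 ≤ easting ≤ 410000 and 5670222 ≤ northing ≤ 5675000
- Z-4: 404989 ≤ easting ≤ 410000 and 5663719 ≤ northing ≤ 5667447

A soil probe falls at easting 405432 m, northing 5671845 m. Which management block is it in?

The point has easting = 405432 and northing = 5671845.
Only Z-8 satisfies 404989 ≤ easting ≤ 406963 and 5670222 ≤ northing ≤ 5675000.

Z-8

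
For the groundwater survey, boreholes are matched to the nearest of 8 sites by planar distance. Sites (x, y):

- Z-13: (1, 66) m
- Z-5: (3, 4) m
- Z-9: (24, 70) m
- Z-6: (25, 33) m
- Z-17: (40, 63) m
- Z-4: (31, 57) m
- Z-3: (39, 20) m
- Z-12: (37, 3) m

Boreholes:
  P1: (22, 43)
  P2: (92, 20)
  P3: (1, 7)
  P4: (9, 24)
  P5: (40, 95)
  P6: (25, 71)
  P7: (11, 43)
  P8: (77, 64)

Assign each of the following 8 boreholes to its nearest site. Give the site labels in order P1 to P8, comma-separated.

Z-6, Z-3, Z-5, Z-6, Z-9, Z-9, Z-6, Z-17

P1 → Z-6 (d²=109.00)
P2 → Z-3 (d²=2809.00)
P3 → Z-5 (d²=13.00)
P4 → Z-6 (d²=337.00)
P5 → Z-9 (d²=881.00)
P6 → Z-9 (d²=2.00)
P7 → Z-6 (d²=296.00)
P8 → Z-17 (d²=1370.00)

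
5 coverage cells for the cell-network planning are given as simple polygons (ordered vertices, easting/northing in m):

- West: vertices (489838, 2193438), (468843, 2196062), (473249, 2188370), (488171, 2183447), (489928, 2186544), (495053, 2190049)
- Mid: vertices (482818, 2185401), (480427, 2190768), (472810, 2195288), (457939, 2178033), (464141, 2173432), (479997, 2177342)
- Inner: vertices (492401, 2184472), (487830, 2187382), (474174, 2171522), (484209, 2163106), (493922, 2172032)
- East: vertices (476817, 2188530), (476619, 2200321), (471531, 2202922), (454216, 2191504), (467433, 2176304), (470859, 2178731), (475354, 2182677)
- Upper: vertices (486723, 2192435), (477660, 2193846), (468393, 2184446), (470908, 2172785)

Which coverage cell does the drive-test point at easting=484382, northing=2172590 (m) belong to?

Cast a ray rightward from (484382, 2172590). For each polygon, the edges (by vertex number in listed order) whose endpoints lie on opposite sides of northing = 2172590, where each meets that height, and whether that is right or left of the point:
West: no edge straddles that height → 0 crossings.
Mid: no edge straddles that height → 0 crossings.
Inner: 2–3 at easting≈475093.6 (left), 5–1 at easting≈493853.8 (right) → 1 crossing.
East: no edge straddles that height → 0 crossings.
Upper: no edge straddles that height → 0 crossings.
Only Inner has an odd count, so the point is inside Inner.

Inner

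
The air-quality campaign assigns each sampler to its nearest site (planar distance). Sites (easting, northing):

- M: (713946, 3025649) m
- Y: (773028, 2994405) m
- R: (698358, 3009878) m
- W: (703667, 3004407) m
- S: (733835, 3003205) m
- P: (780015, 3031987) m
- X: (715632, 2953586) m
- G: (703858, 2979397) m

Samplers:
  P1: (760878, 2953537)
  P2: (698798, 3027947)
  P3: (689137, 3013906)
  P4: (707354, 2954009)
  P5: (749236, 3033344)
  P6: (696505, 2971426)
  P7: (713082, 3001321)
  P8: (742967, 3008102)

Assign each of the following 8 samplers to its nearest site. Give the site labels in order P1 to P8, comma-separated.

Y, M, R, X, P, G, W, S

P1 → Y (d²=1817815924.00)
P2 → M (d²=234742708.00)
P3 → R (d²=101251625.00)
P4 → X (d²=68704213.00)
P5 → P (d²=949188290.00)
P6 → G (d²=117603450.00)
P7 → W (d²=98165621.00)
P8 → S (d²=107374033.00)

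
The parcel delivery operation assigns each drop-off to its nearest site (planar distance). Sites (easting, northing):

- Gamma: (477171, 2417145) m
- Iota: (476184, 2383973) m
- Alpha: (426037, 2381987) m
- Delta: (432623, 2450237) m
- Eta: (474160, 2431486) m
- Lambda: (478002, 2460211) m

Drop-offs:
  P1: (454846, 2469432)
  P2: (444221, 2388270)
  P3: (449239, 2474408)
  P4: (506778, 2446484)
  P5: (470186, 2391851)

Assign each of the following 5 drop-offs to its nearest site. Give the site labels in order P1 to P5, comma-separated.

Lambda, Alpha, Delta, Lambda, Iota

P1 → Lambda (d²=621227177.00)
P2 → Alpha (d²=370133945.00)
P3 → Delta (d²=860328697.00)
P4 → Lambda (d²=1016488705.00)
P5 → Iota (d²=98038888.00)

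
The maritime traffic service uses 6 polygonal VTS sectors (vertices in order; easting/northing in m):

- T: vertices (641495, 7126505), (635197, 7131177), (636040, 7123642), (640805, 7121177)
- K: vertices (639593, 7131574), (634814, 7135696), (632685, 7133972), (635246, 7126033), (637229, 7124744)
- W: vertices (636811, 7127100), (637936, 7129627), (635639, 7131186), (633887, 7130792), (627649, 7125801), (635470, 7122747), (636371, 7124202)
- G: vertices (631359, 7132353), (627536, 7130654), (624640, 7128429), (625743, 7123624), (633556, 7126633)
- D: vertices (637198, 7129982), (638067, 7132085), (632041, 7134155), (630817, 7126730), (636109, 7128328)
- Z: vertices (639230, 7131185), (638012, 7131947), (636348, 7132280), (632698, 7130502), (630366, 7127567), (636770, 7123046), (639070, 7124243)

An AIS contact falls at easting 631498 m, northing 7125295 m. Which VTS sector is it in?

Cast a ray rightward from (631498, 7125295). For each polygon, the edges (by vertex number in listed order) whose endpoints lie on opposite sides of northing = 7125295, where each meets that height, and whether that is right or left of the point:
T: 2–3 at easting≈635855.1 (right), 4–1 at easting≈641338.3 (right) → 2 crossings.
K: 4–5 at easting≈636381.3 (right), 5–1 at easting≈637419.7 (right) → 2 crossings.
W: 5–6 at easting≈628944.8 (left), 7–1 at easting≈636536.9 (right) → 1 crossing.
G: 3–4 at easting≈625359.4 (left), 4–5 at easting≈630081.8 (left) → 0 crossings.
D: no edge straddles that height → 0 crossings.
Z: 5–6 at easting≈633584.3 (right), 7–1 at easting≈639094.2 (right) → 2 crossings.
Only W has an odd count, so the point is inside W.

W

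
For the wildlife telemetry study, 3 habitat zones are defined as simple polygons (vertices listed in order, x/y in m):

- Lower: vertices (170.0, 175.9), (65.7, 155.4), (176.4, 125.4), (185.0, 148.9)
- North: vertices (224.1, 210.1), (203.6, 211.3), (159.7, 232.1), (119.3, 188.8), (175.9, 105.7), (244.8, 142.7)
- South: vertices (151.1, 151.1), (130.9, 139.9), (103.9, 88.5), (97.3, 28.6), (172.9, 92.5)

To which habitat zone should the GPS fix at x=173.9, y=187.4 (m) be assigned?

Cast a ray rightward from (173.9, 187.4). For each polygon, the edges (by vertex number in listed order) whose endpoints lie on opposite sides of y = 187.4, where each meets that height, and whether that is right or left of the point:
Lower: no edge straddles that height → 0 crossings.
North: 4–5 at x≈120.25 (left), 6–1 at x≈231.07 (right) → 1 crossing.
South: no edge straddles that height → 0 crossings.
Only North has an odd count, so the point is inside North.

North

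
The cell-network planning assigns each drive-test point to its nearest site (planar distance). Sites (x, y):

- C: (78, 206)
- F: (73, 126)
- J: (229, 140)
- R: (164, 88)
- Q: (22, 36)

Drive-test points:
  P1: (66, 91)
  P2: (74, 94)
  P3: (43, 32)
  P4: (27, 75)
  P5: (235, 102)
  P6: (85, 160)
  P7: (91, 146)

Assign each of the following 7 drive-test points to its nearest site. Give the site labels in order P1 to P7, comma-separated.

P1 → F (d²=1274.00)
P2 → F (d²=1025.00)
P3 → Q (d²=457.00)
P4 → Q (d²=1546.00)
P5 → J (d²=1480.00)
P6 → F (d²=1300.00)
P7 → F (d²=724.00)

F, F, Q, Q, J, F, F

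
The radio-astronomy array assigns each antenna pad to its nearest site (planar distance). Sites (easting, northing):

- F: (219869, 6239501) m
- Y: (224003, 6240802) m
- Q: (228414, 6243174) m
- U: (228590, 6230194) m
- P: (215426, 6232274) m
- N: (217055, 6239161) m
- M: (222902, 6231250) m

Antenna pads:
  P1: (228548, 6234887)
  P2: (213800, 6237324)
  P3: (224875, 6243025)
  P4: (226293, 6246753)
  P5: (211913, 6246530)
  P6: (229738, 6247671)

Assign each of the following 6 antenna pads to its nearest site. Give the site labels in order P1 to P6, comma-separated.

P1 → U (d²=22026013.00)
P2 → N (d²=13969594.00)
P3 → Y (d²=5702113.00)
P4 → Q (d²=17307882.00)
P5 → N (d²=80742325.00)
P6 → Q (d²=21975985.00)

U, N, Y, Q, N, Q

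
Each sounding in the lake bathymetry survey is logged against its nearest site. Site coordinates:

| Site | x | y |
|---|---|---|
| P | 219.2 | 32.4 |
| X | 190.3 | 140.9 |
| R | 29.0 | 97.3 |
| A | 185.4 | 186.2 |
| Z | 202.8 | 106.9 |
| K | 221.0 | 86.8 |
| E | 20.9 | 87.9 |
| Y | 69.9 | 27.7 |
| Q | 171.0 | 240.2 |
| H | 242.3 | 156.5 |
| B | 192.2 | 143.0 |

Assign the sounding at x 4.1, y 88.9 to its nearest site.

Squared distances to each site:
P: 49460.260; X: 37374.440; R: 690.570; A: 42336.980; Z: 39805.690; K: 47050.020; E: 283.240; Y: 8075.080; Q: 50747.300; H: 61309.000; B: 38308.420.
Minimum at E.

E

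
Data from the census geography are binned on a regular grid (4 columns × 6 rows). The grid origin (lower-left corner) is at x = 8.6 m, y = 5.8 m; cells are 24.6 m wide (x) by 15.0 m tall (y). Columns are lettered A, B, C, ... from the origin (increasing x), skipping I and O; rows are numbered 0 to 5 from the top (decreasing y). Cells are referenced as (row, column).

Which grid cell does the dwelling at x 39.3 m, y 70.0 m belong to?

Column index: ⌊(39.3 − 8.6) / 24.6⌋ = ⌊1.248⌋ = 1 → column B
Row offset from origin: ⌊(70.0 − 5.8) / 15.0⌋ = ⌊4.280⌋ = 4 → row 1 (counted from top)

(1, B)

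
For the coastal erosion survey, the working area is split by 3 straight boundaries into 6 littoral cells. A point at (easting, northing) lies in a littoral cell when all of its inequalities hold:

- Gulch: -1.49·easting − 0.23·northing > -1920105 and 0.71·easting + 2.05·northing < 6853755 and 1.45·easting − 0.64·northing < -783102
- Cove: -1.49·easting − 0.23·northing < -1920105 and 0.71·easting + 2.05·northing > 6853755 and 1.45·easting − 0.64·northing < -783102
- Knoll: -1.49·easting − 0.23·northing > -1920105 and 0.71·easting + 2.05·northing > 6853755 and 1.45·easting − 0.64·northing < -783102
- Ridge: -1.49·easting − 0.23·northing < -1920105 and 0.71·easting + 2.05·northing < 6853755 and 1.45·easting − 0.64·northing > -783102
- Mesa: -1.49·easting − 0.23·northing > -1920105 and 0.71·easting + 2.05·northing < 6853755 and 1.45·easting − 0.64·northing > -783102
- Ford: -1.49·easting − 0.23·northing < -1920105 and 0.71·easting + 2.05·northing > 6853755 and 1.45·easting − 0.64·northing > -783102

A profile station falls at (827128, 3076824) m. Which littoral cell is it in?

Ford

-1.49·827128 − 0.23·3076824 = -1940090.240, which is < -1920105
0.71·827128 + 2.05·3076824 = 6894750.080, which is > 6853755
1.45·827128 − 0.64·3076824 = -769831.760, which is > -783102
This sign pattern matches Ford.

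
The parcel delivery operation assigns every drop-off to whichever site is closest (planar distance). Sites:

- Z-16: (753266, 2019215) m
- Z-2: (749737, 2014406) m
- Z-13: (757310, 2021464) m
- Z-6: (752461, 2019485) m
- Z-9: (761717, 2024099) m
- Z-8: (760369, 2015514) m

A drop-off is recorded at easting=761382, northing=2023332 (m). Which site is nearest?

Z-9

Squared distances to each site:
Z-16: 82819145.000; Z-2: 215279501.000; Z-13: 20070608.000; Z-6: 94383650.000; Z-9: 700514.000; Z-8: 62147293.000.
Minimum at Z-9.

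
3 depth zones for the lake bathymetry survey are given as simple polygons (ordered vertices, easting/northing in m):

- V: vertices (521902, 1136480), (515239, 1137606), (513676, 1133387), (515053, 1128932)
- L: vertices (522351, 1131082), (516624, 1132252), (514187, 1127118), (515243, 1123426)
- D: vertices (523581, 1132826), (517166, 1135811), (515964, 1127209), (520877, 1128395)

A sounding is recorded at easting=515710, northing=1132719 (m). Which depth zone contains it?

V

Cast a ray rightward from (515710, 1132719). For each polygon, the edges (by vertex number in listed order) whose endpoints lie on opposite sides of northing = 1132719, where each meets that height, and whether that is right or left of the point:
V: 3–4 at easting≈513882.5 (left), 4–1 at easting≈518489.3 (right) → 1 crossing.
L: no edge straddles that height → 0 crossings.
D: 2–3 at easting≈516733.9 (right), 4–1 at easting≈523515.7 (right) → 2 crossings.
Only V has an odd count, so the point is inside V.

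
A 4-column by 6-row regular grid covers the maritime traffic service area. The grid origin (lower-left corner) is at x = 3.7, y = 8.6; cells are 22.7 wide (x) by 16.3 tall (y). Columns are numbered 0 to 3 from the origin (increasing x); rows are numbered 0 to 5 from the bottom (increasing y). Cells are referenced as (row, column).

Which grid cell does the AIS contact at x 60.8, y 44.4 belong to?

Column index: ⌊(60.8 − 3.7) / 22.7⌋ = ⌊2.515⌋ = 2
Row offset from origin: ⌊(44.4 − 8.6) / 16.3⌋ = ⌊2.196⌋ = 2 → row 2

(2, 2)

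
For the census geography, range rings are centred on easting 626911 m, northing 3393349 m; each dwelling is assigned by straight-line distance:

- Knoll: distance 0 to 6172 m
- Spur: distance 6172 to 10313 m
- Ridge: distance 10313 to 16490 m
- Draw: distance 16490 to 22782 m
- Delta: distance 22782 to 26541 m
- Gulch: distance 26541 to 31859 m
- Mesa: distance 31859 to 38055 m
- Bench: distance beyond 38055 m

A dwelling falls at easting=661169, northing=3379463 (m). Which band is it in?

Mesa

Distance = √((661169−626911)² + (3379463−3393349)²) = √(1173610564.000 + 192820996.000) = 36965.275 m.
31859 ≤ 36965.275 < 38055 → Mesa.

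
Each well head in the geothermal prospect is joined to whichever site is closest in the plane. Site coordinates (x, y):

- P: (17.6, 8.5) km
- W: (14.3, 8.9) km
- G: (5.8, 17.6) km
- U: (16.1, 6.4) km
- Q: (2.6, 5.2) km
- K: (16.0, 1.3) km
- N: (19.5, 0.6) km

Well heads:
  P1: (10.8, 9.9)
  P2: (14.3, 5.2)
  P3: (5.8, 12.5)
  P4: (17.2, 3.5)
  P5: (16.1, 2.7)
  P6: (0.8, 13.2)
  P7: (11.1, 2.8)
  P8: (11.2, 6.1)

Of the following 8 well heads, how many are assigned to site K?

P1 → W
P2 → U
P3 → G
P4 → K
P5 → K
P6 → G
P7 → K
P8 → W
3 of the 8 go to K.

3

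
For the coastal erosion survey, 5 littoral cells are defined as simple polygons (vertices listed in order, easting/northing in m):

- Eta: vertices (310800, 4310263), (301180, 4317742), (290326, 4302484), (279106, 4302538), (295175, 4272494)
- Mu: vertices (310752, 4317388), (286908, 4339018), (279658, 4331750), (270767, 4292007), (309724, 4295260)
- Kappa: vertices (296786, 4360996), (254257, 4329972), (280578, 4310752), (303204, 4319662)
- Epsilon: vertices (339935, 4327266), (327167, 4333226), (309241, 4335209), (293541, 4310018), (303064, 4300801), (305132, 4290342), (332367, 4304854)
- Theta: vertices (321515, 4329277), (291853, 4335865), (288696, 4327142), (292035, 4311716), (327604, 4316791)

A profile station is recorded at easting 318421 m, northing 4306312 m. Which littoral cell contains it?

Cast a ray rightward from (318421, 4306312). For each polygon, the edges (by vertex number in listed order) whose endpoints lie on opposite sides of northing = 4306312, where each meets that height, and whether that is right or left of the point:
Eta: 2–3 at easting≈293049.1 (left), 5–1 at easting≈309165.5 (left) → 0 crossings.
Mu: 3–4 at easting≈273967.2 (left), 5–1 at easting≈310237.4 (left) → 0 crossings.
Kappa: no edge straddles that height → 0 crossings.
Epsilon: 4–5 at easting≈297370.0 (left), 7–1 at easting≈332859.3 (right) → 1 crossing.
Theta: no edge straddles that height → 0 crossings.
Only Epsilon has an odd count, so the point is inside Epsilon.

Epsilon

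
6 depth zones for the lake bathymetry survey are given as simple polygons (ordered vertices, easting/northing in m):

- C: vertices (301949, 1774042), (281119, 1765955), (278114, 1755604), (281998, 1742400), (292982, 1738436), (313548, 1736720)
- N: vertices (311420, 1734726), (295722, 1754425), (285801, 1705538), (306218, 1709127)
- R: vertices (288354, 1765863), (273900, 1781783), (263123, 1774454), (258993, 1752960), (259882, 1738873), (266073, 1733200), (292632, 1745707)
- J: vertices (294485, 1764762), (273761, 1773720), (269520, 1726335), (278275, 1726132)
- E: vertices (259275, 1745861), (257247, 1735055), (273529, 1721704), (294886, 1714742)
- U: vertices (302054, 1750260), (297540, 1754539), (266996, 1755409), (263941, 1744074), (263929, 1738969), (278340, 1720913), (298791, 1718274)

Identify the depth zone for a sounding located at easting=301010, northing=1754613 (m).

C

Cast a ray rightward from (301010, 1754613). For each polygon, the edges (by vertex number in listed order) whose endpoints lie on opposite sides of northing = 1754613, where each meets that height, and whether that is right or left of the point:
C: 3–4 at easting≈278405.5 (left), 6–1 at easting≈307987.2 (right) → 1 crossing.
N: no edge straddles that height → 0 crossings.
R: 3–4 at easting≈259310.6 (left), 7–1 at easting≈290741.8 (left) → 0 crossings.
J: 2–3 at easting≈272050.9 (left), 4–1 at easting≈290226.3 (left) → 0 crossings.
E: no edge straddles that height → 0 crossings.
U: 2–3 at easting≈294942.0 (left), 3–4 at easting≈266781.5 (left) → 0 crossings.
Only C has an odd count, so the point is inside C.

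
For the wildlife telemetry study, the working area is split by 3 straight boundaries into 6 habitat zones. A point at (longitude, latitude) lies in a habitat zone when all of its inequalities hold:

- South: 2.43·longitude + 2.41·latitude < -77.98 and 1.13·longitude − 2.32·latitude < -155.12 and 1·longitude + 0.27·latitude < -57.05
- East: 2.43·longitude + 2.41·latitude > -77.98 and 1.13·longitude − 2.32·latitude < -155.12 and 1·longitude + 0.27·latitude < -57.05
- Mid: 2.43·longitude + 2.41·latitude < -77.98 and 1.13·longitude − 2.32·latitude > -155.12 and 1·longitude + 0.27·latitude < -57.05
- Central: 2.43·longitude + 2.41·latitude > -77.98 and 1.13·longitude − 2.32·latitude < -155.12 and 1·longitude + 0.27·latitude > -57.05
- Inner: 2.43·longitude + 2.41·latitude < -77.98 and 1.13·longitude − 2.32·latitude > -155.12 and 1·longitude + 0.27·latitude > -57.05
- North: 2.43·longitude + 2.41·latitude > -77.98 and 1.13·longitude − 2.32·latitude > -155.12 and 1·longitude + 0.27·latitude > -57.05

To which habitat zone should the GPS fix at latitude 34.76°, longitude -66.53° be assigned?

East

2.43·-66.53 + 2.41·34.76 = -77.896, which is > -77.98
1.13·-66.53 − 2.32·34.76 = -155.822, which is < -155.12
1·-66.53 + 0.27·34.76 = -57.145, which is < -57.05
This sign pattern matches East.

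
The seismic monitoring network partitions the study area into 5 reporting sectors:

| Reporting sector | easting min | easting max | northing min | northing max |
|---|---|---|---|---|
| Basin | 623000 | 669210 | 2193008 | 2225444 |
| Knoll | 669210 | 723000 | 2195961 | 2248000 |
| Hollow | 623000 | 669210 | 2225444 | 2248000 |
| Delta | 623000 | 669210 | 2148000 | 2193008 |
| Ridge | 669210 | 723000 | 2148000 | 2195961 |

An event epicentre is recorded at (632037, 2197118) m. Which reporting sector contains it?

Basin

The point has easting = 632037 and northing = 2197118.
Only Basin satisfies 623000 ≤ easting ≤ 669210 and 2193008 ≤ northing ≤ 2225444.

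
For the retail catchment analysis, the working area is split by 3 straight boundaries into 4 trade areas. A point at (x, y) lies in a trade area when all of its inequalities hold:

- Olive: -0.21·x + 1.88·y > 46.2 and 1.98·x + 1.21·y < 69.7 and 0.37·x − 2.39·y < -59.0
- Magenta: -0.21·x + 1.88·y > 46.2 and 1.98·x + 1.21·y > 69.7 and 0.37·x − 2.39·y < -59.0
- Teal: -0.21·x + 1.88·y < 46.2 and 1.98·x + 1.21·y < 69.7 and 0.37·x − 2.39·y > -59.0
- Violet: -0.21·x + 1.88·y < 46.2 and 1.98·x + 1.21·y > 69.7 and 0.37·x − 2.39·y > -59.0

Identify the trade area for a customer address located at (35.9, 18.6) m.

Violet

-0.21·35.9 + 1.88·18.6 = 27.429, which is < 46.2
1.98·35.9 + 1.21·18.6 = 93.588, which is > 69.7
0.37·35.9 − 2.39·18.6 = -31.171, which is > -59.0
This sign pattern matches Violet.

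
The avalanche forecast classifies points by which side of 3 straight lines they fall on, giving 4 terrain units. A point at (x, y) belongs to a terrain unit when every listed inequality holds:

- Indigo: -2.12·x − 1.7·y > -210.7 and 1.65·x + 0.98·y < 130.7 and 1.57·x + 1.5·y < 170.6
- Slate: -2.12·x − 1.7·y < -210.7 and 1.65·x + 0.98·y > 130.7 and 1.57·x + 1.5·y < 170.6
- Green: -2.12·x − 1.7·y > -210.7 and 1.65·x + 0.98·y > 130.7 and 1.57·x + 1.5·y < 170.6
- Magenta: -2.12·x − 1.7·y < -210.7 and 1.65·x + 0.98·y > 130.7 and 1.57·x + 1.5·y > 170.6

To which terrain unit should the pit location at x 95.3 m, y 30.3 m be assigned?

Magenta

-2.12·95.3 − 1.7·30.3 = -253.546, which is < -210.7
1.65·95.3 + 0.98·30.3 = 186.939, which is > 130.7
1.57·95.3 + 1.5·30.3 = 195.071, which is > 170.6
This sign pattern matches Magenta.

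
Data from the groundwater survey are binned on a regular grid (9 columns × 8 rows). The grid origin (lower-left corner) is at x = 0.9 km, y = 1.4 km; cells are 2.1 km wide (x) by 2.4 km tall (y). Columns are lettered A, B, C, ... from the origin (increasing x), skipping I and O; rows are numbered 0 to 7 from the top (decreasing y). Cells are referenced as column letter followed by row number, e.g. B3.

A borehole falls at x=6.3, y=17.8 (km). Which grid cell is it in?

Column index: ⌊(6.3 − 0.9) / 2.1⌋ = ⌊2.571⌋ = 2 → column C
Row offset from origin: ⌊(17.8 − 1.4) / 2.4⌋ = ⌊6.833⌋ = 6 → row 1 (counted from top)

C1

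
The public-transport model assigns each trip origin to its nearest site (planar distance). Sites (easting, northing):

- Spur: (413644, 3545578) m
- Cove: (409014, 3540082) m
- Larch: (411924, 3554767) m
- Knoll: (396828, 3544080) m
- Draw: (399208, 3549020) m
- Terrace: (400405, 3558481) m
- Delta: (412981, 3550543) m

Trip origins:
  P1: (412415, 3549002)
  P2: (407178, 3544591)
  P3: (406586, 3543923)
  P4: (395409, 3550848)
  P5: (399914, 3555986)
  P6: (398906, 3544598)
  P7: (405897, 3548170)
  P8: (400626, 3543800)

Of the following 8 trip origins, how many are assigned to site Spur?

0

P1 → Delta
P2 → Cove
P3 → Cove
P4 → Draw
P5 → Terrace
P6 → Knoll
P7 → Draw
P8 → Knoll
0 of the 8 go to Spur.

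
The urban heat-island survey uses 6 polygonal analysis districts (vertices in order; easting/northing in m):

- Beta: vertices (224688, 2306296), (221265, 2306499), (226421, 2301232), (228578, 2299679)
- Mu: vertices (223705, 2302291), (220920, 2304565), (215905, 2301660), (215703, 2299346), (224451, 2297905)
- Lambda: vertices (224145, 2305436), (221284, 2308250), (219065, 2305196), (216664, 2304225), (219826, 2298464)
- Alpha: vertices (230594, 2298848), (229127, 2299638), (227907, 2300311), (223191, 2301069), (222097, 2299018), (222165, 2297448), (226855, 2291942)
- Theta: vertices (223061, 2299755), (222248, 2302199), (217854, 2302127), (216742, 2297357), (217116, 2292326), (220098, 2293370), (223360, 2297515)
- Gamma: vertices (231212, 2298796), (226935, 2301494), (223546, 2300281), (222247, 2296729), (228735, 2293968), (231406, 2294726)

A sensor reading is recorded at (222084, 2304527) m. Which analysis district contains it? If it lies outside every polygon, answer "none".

Cast a ray rightward from (222084, 2304527). For each polygon, the edges (by vertex number in listed order) whose endpoints lie on opposite sides of northing = 2304527, where each meets that height, and whether that is right or left of the point:
Beta: 2–3 at easting≈223195.4 (right), 4–1 at easting≈225728.0 (right) → 2 crossings.
Mu: 1–2 at easting≈220966.5 (left), 2–3 at easting≈220854.4 (left) → 0 crossings.
Lambda: 3–4 at easting≈217410.8 (left), 5–1 at easting≈223581.9 (right) → 1 crossing.
Alpha: no edge straddles that height → 0 crossings.
Theta: no edge straddles that height → 0 crossings.
Gamma: no edge straddles that height → 0 crossings.
Only Lambda has an odd count, so the point is inside Lambda.

Lambda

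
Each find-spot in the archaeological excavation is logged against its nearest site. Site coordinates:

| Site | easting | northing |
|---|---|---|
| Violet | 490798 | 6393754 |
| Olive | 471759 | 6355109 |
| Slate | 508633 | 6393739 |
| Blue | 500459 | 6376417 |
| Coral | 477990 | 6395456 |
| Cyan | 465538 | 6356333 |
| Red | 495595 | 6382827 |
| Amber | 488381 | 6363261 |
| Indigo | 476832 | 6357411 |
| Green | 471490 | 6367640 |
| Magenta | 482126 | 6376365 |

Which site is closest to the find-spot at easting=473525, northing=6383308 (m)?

Magenta

Squared distances to each site:
Violet: 407475445.000; Olive: 798302357.000; Slate: 1341377425.000; Blue: 772926237.000; Coral: 167510129.000; Cyan: 791442794.000; Red: 487316261.000; Amber: 622582945.000; Indigo: 681590858.000; Green: 249627449.000; Magenta: 122182450.000.
Minimum at Magenta.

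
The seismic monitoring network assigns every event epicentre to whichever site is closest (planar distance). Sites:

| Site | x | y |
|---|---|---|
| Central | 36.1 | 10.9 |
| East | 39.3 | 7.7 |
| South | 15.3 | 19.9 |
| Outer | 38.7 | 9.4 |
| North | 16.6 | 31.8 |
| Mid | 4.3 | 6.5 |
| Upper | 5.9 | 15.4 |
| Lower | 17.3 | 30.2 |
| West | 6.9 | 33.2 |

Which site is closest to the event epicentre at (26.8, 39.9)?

Squared distances to each site:
Central: 927.490; East: 1193.090; South: 532.250; Outer: 1071.860; North: 169.650; Mid: 1621.810; Upper: 1037.060; Lower: 184.340; West: 440.900.
Minimum at North.

North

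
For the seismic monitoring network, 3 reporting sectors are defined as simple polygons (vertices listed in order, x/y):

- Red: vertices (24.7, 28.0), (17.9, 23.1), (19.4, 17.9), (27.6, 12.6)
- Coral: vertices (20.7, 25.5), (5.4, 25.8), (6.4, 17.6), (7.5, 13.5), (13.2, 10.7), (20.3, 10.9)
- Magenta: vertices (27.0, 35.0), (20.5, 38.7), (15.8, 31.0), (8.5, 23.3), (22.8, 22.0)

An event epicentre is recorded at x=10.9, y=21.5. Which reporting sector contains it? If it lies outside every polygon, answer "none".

Cast a ray rightward from (10.9, 21.5). For each polygon, the edges (by vertex number in listed order) whose endpoints lie on opposite sides of y = 21.5, where each meets that height, and whether that is right or left of the point:
Red: 2–3 at x≈18.36 (right), 4–1 at x≈25.92 (right) → 2 crossings.
Coral: 2–3 at x≈5.92 (left), 6–1 at x≈20.59 (right) → 1 crossing.
Magenta: no edge straddles that height → 0 crossings.
Only Coral has an odd count, so the point is inside Coral.

Coral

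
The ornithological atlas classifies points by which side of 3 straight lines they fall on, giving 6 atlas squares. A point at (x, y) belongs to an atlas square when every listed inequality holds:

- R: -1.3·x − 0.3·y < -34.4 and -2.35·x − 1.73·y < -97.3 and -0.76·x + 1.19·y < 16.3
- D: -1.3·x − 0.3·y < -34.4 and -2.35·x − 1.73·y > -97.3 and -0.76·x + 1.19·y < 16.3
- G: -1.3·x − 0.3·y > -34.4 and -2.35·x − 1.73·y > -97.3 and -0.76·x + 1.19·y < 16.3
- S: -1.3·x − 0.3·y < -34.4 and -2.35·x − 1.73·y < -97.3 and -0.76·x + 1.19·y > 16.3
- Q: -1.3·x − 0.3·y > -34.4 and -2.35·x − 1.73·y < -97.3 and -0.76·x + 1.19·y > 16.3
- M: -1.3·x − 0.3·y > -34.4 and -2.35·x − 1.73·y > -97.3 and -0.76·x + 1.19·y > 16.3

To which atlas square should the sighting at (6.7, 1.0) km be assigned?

G

-1.3·6.7 − 0.3·1.0 = -9.010, which is > -34.4
-2.35·6.7 − 1.73·1.0 = -17.475, which is > -97.3
-0.76·6.7 + 1.19·1.0 = -3.902, which is < 16.3
This sign pattern matches G.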